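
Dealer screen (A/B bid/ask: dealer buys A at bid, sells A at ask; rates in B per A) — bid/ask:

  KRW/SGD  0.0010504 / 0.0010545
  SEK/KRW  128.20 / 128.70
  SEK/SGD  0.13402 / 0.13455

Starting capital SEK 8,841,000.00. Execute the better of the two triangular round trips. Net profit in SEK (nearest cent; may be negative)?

Net profit: SEK 7,311.98

Best loop SEK → KRW → SGD → SEK:
SEK 8,841,000.00 × 128.20 (sell SEK at bid) = KRW 1,133,416,200
KRW 1,133,416,200 × 0.0010504 (sell KRW at bid) = SGD 1,190,540.38
SGD 1,190,540.38 ÷ 0.13455 (buy SEK at ask) = SEK 8,848,311.98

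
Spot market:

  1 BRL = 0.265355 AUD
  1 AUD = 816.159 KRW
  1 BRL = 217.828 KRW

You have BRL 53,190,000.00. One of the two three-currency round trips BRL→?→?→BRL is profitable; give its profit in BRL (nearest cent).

Profitable loop is BRL → KRW → AUD → BRL:
BRL 53,190,000.00 × 217.828 = KRW 11,586,271,320
KRW 11,586,271,320 ÷ 816.159 = AUD 14,196,095.76
AUD 14,196,095.76 ÷ 0.265355 = BRL 53,498,504.87
Profit = BRL 53,498,504.87 − BRL 53,190,000.00

Profit: BRL 308,504.87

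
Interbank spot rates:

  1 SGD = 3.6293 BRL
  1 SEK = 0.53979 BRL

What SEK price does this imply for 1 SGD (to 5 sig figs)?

1 SGD × 3.6293 = 3.6293 BRL
3.6293 BRL ÷ 0.53979 = 6.72354 SEK

SGD/SEK = 6.7235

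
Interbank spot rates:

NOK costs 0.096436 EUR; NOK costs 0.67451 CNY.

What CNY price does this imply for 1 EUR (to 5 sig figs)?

EUR/CNY = 6.9944

1 EUR ÷ 0.096436 = 10.3696 NOK
10.3696 NOK × 0.67451 = 6.99438 CNY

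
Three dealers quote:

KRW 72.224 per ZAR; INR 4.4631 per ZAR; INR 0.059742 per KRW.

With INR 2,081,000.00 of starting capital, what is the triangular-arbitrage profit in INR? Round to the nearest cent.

Profitable loop is INR → KRW → ZAR → INR:
INR 2,081,000.00 ÷ 0.059742 = KRW 34,833,116
KRW 34,833,116 ÷ 72.224 = ZAR 482,292.81
ZAR 482,292.81 × 4.4631 = INR 2,152,521.03
Profit = INR 2,152,521.03 − INR 2,081,000.00

Profit: INR 71,521.03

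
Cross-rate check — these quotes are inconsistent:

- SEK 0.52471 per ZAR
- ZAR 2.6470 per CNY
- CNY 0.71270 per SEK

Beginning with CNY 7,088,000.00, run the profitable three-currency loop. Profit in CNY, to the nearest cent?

Profitable loop is CNY → SEK → ZAR → CNY:
CNY 7,088,000.00 ÷ 0.71270 = SEK 9,945,278.52
SEK 9,945,278.52 ÷ 0.52471 = ZAR 18,953,857.40
ZAR 18,953,857.40 ÷ 2.6470 = CNY 7,160,505.25
Profit = CNY 7,160,505.25 − CNY 7,088,000.00

Profit: CNY 72,505.25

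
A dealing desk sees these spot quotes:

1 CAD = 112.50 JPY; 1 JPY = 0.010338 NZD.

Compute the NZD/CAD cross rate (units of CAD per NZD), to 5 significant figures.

NZD/CAD = 0.85983

1 NZD ÷ 0.010338 = 96.7305 JPY
96.7305 JPY ÷ 112.50 = 0.859827 CAD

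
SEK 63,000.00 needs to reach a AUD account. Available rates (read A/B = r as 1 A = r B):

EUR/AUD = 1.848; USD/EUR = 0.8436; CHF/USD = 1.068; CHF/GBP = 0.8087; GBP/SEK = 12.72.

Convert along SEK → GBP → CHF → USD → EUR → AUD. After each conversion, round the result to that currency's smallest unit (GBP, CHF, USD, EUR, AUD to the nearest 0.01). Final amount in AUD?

SEK 63,000.00 ÷ 12.72 = GBP 4,952.83
GBP 4,952.83 ÷ 0.8087 = CHF 6,124.43
CHF 6,124.43 × 1.068 = USD 6,540.89
USD 6,540.89 × 0.8436 = EUR 5,517.89
EUR 5,517.89 × 1.848 = AUD 10,197.06

AUD 10,197.06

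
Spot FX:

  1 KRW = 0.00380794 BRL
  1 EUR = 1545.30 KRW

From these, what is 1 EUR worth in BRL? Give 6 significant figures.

EUR/BRL = 5.88441

1 EUR × 1545.30 = 1545.3 KRW
1545.3 KRW × 0.00380794 = 5.88441 BRL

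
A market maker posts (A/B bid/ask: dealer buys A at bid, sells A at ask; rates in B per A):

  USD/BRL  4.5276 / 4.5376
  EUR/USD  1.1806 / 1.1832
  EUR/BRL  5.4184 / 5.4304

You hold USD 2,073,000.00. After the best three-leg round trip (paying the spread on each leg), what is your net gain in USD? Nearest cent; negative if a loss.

Net profit: USD 19,117.13

Best loop USD → EUR → BRL → USD:
USD 2,073,000.00 ÷ 1.1832 (buy EUR at ask) = EUR 1,752,028.40
EUR 1,752,028.40 × 5.4184 (sell EUR at bid) = BRL 9,493,190.67
BRL 9,493,190.67 ÷ 4.5376 (buy USD at ask) = USD 2,092,117.13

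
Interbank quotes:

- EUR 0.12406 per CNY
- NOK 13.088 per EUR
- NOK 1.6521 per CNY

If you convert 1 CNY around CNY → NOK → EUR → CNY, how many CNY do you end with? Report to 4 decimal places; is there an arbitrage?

Around CNY → NOK → EUR → CNY: 1 × 1.6521 ÷ 13.088 ÷ 0.12406 = 1.017493
Product > 1; profitable direction is CNY → NOK → EUR → CNY.

1.0175 (arbitrage exists)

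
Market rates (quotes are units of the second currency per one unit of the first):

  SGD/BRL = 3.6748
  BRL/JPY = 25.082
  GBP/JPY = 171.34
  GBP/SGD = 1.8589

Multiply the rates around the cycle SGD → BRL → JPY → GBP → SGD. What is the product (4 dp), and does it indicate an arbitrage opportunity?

Around SGD → BRL → JPY → GBP → SGD: 1 × 3.6748 × 25.082 ÷ 171.34 × 1.8589 = 0.999984
Product ≈ 1 (deviation 0.002%, within rounding noise).

1.0000 (no arbitrage)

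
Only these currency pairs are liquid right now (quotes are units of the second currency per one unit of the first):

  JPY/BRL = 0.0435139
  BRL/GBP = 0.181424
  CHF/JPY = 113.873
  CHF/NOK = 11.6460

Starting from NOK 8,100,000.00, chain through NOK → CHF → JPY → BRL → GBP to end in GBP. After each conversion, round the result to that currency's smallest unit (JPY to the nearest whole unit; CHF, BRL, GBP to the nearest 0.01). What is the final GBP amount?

GBP 625,247.18

NOK 8,100,000.00 ÷ 11.6460 = CHF 695,517.77
CHF 695,517.77 × 113.873 = JPY 79,200,695
JPY 79,200,695 × 0.0435139 = BRL 3,446,331.12
BRL 3,446,331.12 × 0.181424 = GBP 625,247.18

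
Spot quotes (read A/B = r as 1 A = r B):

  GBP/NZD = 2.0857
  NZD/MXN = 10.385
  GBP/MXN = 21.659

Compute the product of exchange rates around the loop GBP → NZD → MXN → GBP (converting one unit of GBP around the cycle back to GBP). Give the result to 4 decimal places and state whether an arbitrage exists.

1.0000 (no arbitrage)

Around GBP → NZD → MXN → GBP: 1 × 2.0857 × 10.385 ÷ 21.659 = 1.000046
Product ≈ 1 (deviation 0.005%, within rounding noise).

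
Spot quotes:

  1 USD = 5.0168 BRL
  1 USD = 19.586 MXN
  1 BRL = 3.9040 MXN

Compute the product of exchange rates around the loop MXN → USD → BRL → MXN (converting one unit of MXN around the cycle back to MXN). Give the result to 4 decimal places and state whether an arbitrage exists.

Around MXN → USD → BRL → MXN: 1 ÷ 19.586 × 5.0168 × 3.9040 = 0.999979
Product ≈ 1 (deviation 0.002%, within rounding noise).

1.0000 (no arbitrage)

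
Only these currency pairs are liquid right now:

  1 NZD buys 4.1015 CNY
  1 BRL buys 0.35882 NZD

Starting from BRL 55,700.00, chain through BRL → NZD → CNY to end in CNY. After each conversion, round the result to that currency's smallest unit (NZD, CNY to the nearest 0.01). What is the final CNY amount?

BRL 55,700.00 × 0.35882 = NZD 19,986.27
NZD 19,986.27 × 4.1015 = CNY 81,973.69

CNY 81,973.69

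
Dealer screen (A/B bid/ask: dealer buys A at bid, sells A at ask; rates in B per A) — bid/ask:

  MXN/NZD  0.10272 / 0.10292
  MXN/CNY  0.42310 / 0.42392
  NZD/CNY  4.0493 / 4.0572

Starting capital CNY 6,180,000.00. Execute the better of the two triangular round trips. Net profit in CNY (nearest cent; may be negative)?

Net profit: CNY 81,888.15

Best loop CNY → NZD → MXN → CNY:
CNY 6,180,000.00 ÷ 4.0572 (buy NZD at ask) = NZD 1,523,217.98
NZD 1,523,217.98 ÷ 0.10292 (buy MXN at ask) = MXN 14,800,019.27
MXN 14,800,019.27 × 0.42310 (sell MXN at bid) = CNY 6,261,888.15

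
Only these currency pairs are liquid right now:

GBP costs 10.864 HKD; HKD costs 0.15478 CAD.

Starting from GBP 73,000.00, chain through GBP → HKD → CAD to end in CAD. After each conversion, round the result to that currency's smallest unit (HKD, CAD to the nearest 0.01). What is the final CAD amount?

CAD 122,751.68

GBP 73,000.00 × 10.864 = HKD 793,072.00
HKD 793,072.00 × 0.15478 = CAD 122,751.68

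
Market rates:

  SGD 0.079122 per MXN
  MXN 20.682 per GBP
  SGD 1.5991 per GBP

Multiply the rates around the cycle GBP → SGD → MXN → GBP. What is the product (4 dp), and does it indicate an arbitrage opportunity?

Around GBP → SGD → MXN → GBP: 1 × 1.5991 ÷ 0.079122 ÷ 20.682 = 0.977205
Product < 1; profitable direction is GBP → MXN → SGD → GBP.

0.9772 (arbitrage exists)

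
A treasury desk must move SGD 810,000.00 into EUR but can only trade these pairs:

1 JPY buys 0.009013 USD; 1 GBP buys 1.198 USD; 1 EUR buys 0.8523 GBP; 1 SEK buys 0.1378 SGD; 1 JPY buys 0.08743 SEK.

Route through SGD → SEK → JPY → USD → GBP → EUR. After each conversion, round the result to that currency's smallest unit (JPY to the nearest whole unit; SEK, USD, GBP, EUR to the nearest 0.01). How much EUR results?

SGD 810,000.00 ÷ 0.1378 = SEK 5,878,084.18
SEK 5,878,084.18 ÷ 0.08743 = JPY 67,231,890
JPY 67,231,890 × 0.009013 = USD 605,961.02
USD 605,961.02 ÷ 1.198 = GBP 505,810.53
GBP 505,810.53 ÷ 0.8523 = EUR 593,465.36

EUR 593,465.36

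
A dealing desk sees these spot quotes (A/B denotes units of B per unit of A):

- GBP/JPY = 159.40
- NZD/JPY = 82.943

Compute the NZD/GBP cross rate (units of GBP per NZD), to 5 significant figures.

NZD/GBP = 0.52035

1 NZD × 82.943 = 82.943 JPY
82.943 JPY ÷ 159.40 = 0.520345 GBP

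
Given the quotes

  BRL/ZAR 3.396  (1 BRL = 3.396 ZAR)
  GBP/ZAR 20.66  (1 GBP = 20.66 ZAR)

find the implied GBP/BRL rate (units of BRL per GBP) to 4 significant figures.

1 GBP × 20.66 = 20.66 ZAR
20.66 ZAR ÷ 3.396 = 6.08363 BRL

GBP/BRL = 6.084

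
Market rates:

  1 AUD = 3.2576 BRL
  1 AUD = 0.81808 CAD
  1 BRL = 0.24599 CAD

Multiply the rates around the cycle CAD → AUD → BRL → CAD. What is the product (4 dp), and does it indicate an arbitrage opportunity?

Around CAD → AUD → BRL → CAD: 1 ÷ 0.81808 × 3.2576 × 0.24599 = 0.979534
Product < 1; profitable direction is CAD → BRL → AUD → CAD.

0.9795 (arbitrage exists)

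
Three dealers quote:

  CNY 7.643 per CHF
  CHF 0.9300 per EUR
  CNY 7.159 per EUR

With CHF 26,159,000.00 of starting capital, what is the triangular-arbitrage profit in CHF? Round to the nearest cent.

Profit: CHF 187,728.26

Profitable loop is CHF → EUR → CNY → CHF:
CHF 26,159,000.00 ÷ 0.9300 = EUR 28,127,956.99
EUR 28,127,956.99 × 7.159 = CNY 201,368,044.09
CNY 201,368,044.09 ÷ 7.643 = CHF 26,346,728.26
Profit = CHF 26,346,728.26 − CHF 26,159,000.00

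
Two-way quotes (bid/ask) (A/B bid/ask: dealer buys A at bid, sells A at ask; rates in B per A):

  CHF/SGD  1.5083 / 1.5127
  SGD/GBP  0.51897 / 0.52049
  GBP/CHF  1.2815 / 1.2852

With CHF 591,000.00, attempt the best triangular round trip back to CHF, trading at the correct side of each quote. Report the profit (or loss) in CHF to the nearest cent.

Net profit: CHF 1,838.06

Best loop CHF → SGD → GBP → CHF:
CHF 591,000.00 × 1.5083 (sell CHF at bid) = SGD 891,405.30
SGD 891,405.30 × 0.51897 (sell SGD at bid) = GBP 462,612.61
GBP 462,612.61 × 1.2815 (sell GBP at bid) = CHF 592,838.06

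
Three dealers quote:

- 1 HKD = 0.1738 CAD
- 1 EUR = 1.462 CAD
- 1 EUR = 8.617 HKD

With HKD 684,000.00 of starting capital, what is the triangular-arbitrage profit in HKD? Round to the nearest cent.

Profit: HKD 16,671.73

Profitable loop is HKD → CAD → EUR → HKD:
HKD 684,000.00 × 0.1738 = CAD 118,879.20
CAD 118,879.20 ÷ 1.462 = EUR 81,312.72
EUR 81,312.72 × 8.617 = HKD 700,671.73
Profit = HKD 700,671.73 − HKD 684,000.00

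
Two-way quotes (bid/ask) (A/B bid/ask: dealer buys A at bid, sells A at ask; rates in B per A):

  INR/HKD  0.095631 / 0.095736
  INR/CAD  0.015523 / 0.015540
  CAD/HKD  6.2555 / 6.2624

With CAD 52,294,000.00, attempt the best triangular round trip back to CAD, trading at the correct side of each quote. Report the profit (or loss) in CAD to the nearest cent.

Net profit: CAD 747,313.52

Best loop CAD → HKD → INR → CAD:
CAD 52,294,000.00 × 6.2555 (sell CAD at bid) = HKD 327,125,117.00
HKD 327,125,117.00 ÷ 0.095736 (buy INR at ask) = INR 3,416,949,914.35
INR 3,416,949,914.35 × 0.015523 (sell INR at bid) = CAD 53,041,313.52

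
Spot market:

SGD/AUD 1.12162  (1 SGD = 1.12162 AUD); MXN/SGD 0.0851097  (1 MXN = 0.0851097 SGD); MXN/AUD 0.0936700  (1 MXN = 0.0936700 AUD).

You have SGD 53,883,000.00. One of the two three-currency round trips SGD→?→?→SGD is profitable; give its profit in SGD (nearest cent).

Profit: SGD 1,030,111.41

Profitable loop is SGD → AUD → MXN → SGD:
SGD 53,883,000.00 × 1.12162 = AUD 60,436,250.46
AUD 60,436,250.46 ÷ 0.0936700 = MXN 645,203,912.25
MXN 645,203,912.25 × 0.0851097 = SGD 54,913,111.41
Profit = SGD 54,913,111.41 − SGD 53,883,000.00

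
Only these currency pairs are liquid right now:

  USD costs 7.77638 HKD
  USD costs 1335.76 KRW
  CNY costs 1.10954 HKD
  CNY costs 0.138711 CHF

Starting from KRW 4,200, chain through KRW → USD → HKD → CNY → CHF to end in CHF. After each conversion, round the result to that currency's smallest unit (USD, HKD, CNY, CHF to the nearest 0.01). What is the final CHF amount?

KRW 4,200 ÷ 1335.76 = USD 3.14
USD 3.14 × 7.77638 = HKD 24.42
HKD 24.42 ÷ 1.10954 = CNY 22.01
CNY 22.01 × 0.138711 = CHF 3.05

CHF 3.05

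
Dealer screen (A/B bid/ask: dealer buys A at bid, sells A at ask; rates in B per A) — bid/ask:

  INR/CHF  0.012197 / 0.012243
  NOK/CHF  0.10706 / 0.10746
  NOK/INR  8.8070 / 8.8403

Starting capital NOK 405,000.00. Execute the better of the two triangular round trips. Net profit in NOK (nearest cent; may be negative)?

Net result: NOK -154.60 (no profitable arbitrage after spreads)

Best loop NOK → INR → CHF → NOK:
NOK 405,000.00 × 8.8070 (sell NOK at bid) = INR 3,566,835.00
INR 3,566,835.00 × 0.012197 (sell INR at bid) = CHF 43,504.69
CHF 43,504.69 ÷ 0.10746 (buy NOK at ask) = NOK 404,845.40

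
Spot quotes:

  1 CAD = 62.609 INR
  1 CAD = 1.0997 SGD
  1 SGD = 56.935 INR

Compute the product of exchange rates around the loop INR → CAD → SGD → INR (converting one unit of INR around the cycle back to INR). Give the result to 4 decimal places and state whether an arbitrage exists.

1.0000 (no arbitrage)

Around INR → CAD → SGD → INR: 1 ÷ 62.609 × 1.0997 × 56.935 = 1.000039
Product ≈ 1 (deviation 0.004%, within rounding noise).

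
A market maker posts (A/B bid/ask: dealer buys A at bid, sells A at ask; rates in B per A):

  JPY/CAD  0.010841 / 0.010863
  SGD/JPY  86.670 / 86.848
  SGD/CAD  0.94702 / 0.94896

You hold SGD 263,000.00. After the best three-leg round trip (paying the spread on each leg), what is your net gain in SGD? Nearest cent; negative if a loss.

Best loop SGD → CAD → JPY → SGD:
SGD 263,000.00 × 0.94702 (sell SGD at bid) = CAD 249,066.26
CAD 249,066.26 ÷ 0.010863 (buy JPY at ask) = JPY 22,927,944
JPY 22,927,944 ÷ 86.848 (buy SGD at ask) = SGD 264,000.83

Net profit: SGD 1,000.83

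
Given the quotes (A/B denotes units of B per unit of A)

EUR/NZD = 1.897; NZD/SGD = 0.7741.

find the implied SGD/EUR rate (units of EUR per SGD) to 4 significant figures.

1 SGD ÷ 0.7741 = 1.29182 NZD
1.29182 NZD ÷ 1.897 = 0.680982 EUR

SGD/EUR = 0.6810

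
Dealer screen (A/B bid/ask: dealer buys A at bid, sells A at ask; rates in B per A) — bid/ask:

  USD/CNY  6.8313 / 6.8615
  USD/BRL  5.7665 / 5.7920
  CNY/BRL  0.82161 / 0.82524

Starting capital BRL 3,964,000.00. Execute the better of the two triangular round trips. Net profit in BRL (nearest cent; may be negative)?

Net profit: BRL 72,887.10

Best loop BRL → CNY → USD → BRL:
BRL 3,964,000.00 ÷ 0.82524 (buy CNY at ask) = CNY 4,803,451.12
CNY 4,803,451.12 ÷ 6.8615 (buy USD at ask) = USD 700,058.46
USD 700,058.46 × 5.7665 (sell USD at bid) = BRL 4,036,887.10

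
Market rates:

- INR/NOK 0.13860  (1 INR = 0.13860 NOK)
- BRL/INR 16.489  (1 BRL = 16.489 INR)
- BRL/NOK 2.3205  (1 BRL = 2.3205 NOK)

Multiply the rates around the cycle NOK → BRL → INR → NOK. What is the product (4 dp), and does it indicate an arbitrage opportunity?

0.9849 (arbitrage exists)

Around NOK → BRL → INR → NOK: 1 ÷ 2.3205 × 16.489 × 0.13860 = 0.984863
Product < 1; profitable direction is NOK → INR → BRL → NOK.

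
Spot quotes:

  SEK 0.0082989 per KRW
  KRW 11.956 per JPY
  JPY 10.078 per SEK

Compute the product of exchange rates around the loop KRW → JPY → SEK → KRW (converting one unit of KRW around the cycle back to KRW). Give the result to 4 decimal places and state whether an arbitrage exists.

Around KRW → JPY → SEK → KRW: 1 ÷ 11.956 ÷ 10.078 ÷ 0.0082989 = 1.000044
Product ≈ 1 (deviation 0.004%, within rounding noise).

1.0000 (no arbitrage)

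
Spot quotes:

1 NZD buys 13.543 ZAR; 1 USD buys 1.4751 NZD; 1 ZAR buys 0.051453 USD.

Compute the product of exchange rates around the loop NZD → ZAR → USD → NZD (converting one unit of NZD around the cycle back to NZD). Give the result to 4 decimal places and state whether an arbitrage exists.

1.0279 (arbitrage exists)

Around NZD → ZAR → USD → NZD: 1 × 13.543 × 0.051453 × 1.4751 = 1.027891
Product > 1; profitable direction is NZD → ZAR → USD → NZD.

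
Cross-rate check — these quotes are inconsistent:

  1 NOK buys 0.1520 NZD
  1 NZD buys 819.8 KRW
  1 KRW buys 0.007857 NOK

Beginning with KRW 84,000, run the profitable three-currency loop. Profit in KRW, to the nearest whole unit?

Profit: KRW 1,797

Profitable loop is KRW → NZD → NOK → KRW:
KRW 84,000 ÷ 819.8 = NZD 102.46
NZD 102.46 ÷ 0.1520 = NOK 674.11
NOK 674.11 ÷ 0.007857 = KRW 85,797
Profit = KRW 85,797 − KRW 84,000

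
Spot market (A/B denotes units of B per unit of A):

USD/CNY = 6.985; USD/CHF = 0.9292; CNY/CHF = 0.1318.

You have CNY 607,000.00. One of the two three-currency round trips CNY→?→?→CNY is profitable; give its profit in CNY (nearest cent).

Profitable loop is CNY → USD → CHF → CNY:
CNY 607,000.00 ÷ 6.985 = USD 86,900.50
USD 86,900.50 × 0.9292 = CHF 80,747.95
CHF 80,747.95 ÷ 0.1318 = CNY 612,655.13
Profit = CNY 612,655.13 − CNY 607,000.00

Profit: CNY 5,655.13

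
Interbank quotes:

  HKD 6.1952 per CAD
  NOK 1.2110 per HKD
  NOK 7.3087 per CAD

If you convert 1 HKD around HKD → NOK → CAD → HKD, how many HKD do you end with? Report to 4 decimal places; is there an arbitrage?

1.0265 (arbitrage exists)

Around HKD → NOK → CAD → HKD: 1 × 1.2110 ÷ 7.3087 × 6.1952 = 1.026501
Product > 1; profitable direction is HKD → NOK → CAD → HKD.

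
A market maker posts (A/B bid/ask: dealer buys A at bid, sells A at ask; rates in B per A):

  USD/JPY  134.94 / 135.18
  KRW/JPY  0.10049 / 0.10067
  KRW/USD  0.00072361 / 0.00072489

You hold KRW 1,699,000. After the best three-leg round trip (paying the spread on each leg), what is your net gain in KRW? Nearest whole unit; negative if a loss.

Net profit: KRW 43,335

Best loop KRW → JPY → USD → KRW:
KRW 1,699,000 × 0.10049 (sell KRW at bid) = JPY 170,733
JPY 170,733 ÷ 135.18 (buy USD at ask) = USD 1,263.00
USD 1,263.00 ÷ 0.00072489 (buy KRW at ask) = KRW 1,742,335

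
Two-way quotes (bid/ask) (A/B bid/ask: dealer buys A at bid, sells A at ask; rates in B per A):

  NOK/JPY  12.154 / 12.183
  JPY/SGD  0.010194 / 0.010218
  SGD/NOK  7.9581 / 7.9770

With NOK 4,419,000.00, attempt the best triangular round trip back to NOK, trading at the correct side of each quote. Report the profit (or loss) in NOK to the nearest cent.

Best loop NOK → SGD → JPY → NOK:
NOK 4,419,000.00 ÷ 7.9770 (buy SGD at ask) = SGD 553,967.66
SGD 553,967.66 ÷ 0.010218 (buy JPY at ask) = JPY 54,214,881
JPY 54,214,881 ÷ 12.183 (buy NOK at ask) = NOK 4,450,043.61

Net profit: NOK 31,043.61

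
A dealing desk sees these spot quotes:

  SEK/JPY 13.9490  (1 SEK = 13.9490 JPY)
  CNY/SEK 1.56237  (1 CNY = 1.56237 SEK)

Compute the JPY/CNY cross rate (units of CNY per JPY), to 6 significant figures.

1 JPY ÷ 13.9490 = 0.0716897 SEK
0.0716897 SEK ÷ 1.56237 = 0.0458852 CNY

JPY/CNY = 0.0458852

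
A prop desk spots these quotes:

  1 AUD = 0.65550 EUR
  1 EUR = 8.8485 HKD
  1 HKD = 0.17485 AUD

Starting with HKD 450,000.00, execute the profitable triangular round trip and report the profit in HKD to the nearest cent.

Profit: HKD 6,373.59

Profitable loop is HKD → AUD → EUR → HKD:
HKD 450,000.00 × 0.17485 = AUD 78,682.50
AUD 78,682.50 × 0.65550 = EUR 51,576.38
EUR 51,576.38 × 8.8485 = HKD 456,373.59
Profit = HKD 456,373.59 − HKD 450,000.00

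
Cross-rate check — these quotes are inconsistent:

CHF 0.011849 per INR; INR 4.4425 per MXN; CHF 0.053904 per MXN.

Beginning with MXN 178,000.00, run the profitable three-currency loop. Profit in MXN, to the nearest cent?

Profit: MXN 4,276.99

Profitable loop is MXN → CHF → INR → MXN:
MXN 178,000.00 × 0.053904 = CHF 9,594.91
CHF 9,594.91 ÷ 0.011849 = INR 809,765.55
INR 809,765.55 ÷ 4.4425 = MXN 182,276.99
Profit = MXN 182,276.99 − MXN 178,000.00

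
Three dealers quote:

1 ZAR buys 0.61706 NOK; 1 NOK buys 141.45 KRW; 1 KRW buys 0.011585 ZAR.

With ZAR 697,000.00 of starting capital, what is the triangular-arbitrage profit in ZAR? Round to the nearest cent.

Profitable loop is ZAR → NOK → KRW → ZAR:
ZAR 697,000.00 × 0.61706 = NOK 430,090.82
NOK 430,090.82 × 141.45 = KRW 60,836,346
KRW 60,836,346 × 0.011585 = ZAR 704,789.07
Profit = ZAR 704,789.07 − ZAR 697,000.00

Profit: ZAR 7,789.07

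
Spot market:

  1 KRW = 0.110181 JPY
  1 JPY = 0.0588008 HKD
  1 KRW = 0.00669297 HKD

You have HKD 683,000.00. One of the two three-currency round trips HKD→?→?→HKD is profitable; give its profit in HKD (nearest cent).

Profitable loop is HKD → JPY → KRW → HKD:
HKD 683,000.00 ÷ 0.0588008 = JPY 11,615,488
JPY 11,615,488 ÷ 0.110181 = KRW 105,421,881
KRW 105,421,881 × 0.00669297 = HKD 705,585.48
Profit = HKD 705,585.48 − HKD 683,000.00

Profit: HKD 22,585.48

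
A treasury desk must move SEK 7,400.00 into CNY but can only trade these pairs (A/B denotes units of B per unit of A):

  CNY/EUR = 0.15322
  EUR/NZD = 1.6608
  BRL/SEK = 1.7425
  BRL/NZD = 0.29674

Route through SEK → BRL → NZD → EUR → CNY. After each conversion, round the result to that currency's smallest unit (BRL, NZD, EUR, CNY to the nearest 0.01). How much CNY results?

SEK 7,400.00 ÷ 1.7425 = BRL 4,246.77
BRL 4,246.77 × 0.29674 = NZD 1,260.19
NZD 1,260.19 ÷ 1.6608 = EUR 758.78
EUR 758.78 ÷ 0.15322 = CNY 4,952.23

CNY 4,952.23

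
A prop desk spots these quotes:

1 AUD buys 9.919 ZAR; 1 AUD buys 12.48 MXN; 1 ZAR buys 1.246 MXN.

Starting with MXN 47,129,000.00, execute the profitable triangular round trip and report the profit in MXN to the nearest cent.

Profitable loop is MXN → ZAR → AUD → MXN:
MXN 47,129,000.00 ÷ 1.246 = ZAR 37,824,237.56
ZAR 37,824,237.56 ÷ 9.919 = AUD 3,813,311.58
AUD 3,813,311.58 × 12.48 = MXN 47,590,128.52
Profit = MXN 47,590,128.52 − MXN 47,129,000.00

Profit: MXN 461,128.52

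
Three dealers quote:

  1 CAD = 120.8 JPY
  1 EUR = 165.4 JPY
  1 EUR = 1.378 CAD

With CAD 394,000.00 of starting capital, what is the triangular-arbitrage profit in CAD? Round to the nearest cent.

Profit: CAD 2,530.75

Profitable loop is CAD → JPY → EUR → CAD:
CAD 394,000.00 × 120.8 = JPY 47,595,200
JPY 47,595,200 ÷ 165.4 = EUR 287,758.16
EUR 287,758.16 × 1.378 = CAD 396,530.75
Profit = CAD 396,530.75 − CAD 394,000.00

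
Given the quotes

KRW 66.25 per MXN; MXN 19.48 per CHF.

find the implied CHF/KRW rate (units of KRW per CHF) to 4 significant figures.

CHF/KRW = 1291

1 CHF × 19.48 = 19.48 MXN
19.48 MXN × 66.25 = 1290.55 KRW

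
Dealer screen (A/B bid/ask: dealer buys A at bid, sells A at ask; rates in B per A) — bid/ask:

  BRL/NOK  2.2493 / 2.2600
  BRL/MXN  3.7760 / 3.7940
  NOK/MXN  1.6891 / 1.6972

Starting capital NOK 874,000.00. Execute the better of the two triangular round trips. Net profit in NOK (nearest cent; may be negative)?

Best loop NOK → MXN → BRL → NOK:
NOK 874,000.00 × 1.6891 (sell NOK at bid) = MXN 1,476,273.40
MXN 1,476,273.40 ÷ 3.7940 (buy BRL at ask) = BRL 389,107.38
BRL 389,107.38 × 2.2493 (sell BRL at bid) = NOK 875,219.23

Net profit: NOK 1,219.23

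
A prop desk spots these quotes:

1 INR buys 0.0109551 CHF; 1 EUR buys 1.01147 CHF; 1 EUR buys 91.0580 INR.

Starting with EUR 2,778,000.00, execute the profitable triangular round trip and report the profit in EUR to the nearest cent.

Profitable loop is EUR → CHF → INR → EUR:
EUR 2,778,000.00 × 1.01147 = CHF 2,809,863.66
CHF 2,809,863.66 ÷ 0.0109551 = INR 256,489,092.75
INR 256,489,092.75 ÷ 91.0580 = EUR 2,816,766.16
Profit = EUR 2,816,766.16 − EUR 2,778,000.00

Profit: EUR 38,766.16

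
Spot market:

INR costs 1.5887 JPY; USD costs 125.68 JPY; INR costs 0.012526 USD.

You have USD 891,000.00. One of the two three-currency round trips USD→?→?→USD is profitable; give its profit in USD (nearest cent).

Profit: USD 8,168.37

Profitable loop is USD → INR → JPY → USD:
USD 891,000.00 ÷ 0.012526 = INR 71,132,045.35
INR 71,132,045.35 × 1.5887 = JPY 113,007,480
JPY 113,007,480 ÷ 125.68 = USD 899,168.37
Profit = USD 899,168.37 − USD 891,000.00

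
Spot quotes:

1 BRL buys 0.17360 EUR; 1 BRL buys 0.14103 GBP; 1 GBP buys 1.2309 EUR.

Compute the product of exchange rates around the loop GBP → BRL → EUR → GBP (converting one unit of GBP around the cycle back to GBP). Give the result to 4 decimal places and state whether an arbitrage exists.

Around GBP → BRL → EUR → GBP: 1 ÷ 0.14103 × 0.17360 ÷ 1.2309 = 1.000036
Product ≈ 1 (deviation 0.004%, within rounding noise).

1.0000 (no arbitrage)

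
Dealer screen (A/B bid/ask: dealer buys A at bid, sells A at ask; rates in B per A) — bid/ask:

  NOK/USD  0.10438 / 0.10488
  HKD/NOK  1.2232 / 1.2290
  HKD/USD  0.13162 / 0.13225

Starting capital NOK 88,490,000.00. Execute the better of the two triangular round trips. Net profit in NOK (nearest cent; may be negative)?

Net profit: NOK 1,869,021.65

Best loop NOK → HKD → USD → NOK:
NOK 88,490,000.00 ÷ 1.2290 (buy HKD at ask) = HKD 72,001,627.34
HKD 72,001,627.34 × 0.13162 (sell HKD at bid) = USD 9,476,854.19
USD 9,476,854.19 ÷ 0.10488 (buy NOK at ask) = NOK 90,359,021.65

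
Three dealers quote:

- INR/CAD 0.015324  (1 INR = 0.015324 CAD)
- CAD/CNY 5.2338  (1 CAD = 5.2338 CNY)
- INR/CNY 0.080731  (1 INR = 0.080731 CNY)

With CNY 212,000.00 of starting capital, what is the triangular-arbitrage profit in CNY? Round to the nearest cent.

Profit: CNY 1,396.32

Profitable loop is CNY → CAD → INR → CNY:
CNY 212,000.00 ÷ 5.2338 = CAD 40,505.94
CAD 40,505.94 ÷ 0.015324 = INR 2,643,300.84
INR 2,643,300.84 × 0.080731 = CNY 213,396.32
Profit = CNY 213,396.32 − CNY 212,000.00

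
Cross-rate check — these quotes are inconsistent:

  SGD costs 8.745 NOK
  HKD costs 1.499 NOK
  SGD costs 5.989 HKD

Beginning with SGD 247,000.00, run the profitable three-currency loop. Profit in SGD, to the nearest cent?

Profitable loop is SGD → HKD → NOK → SGD:
SGD 247,000.00 × 5.989 = HKD 1,479,283.00
HKD 1,479,283.00 × 1.499 = NOK 2,217,445.22
NOK 2,217,445.22 ÷ 8.745 = SGD 253,567.21
Profit = SGD 253,567.21 − SGD 247,000.00

Profit: SGD 6,567.21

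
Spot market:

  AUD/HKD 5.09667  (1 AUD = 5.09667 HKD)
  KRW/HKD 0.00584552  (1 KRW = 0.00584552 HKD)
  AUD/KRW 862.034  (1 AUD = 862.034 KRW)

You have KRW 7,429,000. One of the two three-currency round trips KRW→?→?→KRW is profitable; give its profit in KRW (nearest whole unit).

Profitable loop is KRW → AUD → HKD → KRW:
KRW 7,429,000 ÷ 862.034 = AUD 8,617.99
AUD 8,617.99 × 5.09667 = HKD 43,923.05
HKD 43,923.05 ÷ 0.00584552 = KRW 7,513,968
Profit = KRW 7,513,968 − KRW 7,429,000

Profit: KRW 84,968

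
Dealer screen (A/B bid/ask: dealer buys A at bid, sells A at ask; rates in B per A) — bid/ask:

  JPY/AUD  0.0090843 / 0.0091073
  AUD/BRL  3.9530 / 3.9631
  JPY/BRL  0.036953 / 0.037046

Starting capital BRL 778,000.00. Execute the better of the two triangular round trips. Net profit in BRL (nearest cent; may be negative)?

Best loop BRL → AUD → JPY → BRL:
BRL 778,000.00 ÷ 3.9631 (buy AUD at ask) = AUD 196,310.97
AUD 196,310.97 ÷ 0.0091073 (buy JPY at ask) = JPY 21,555,342
JPY 21,555,342 × 0.036953 (sell JPY at bid) = BRL 796,534.56

Net profit: BRL 18,534.56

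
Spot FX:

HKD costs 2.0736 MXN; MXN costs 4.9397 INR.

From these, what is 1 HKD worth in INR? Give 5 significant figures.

HKD/INR = 10.243

1 HKD × 2.0736 = 2.0736 MXN
2.0736 MXN × 4.9397 = 10.243 INR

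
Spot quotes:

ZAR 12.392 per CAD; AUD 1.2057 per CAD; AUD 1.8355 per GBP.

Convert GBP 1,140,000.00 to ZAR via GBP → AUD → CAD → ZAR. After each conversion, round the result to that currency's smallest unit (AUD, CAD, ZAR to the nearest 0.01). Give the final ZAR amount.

GBP 1,140,000.00 × 1.8355 = AUD 2,092,470.00
AUD 2,092,470.00 ÷ 1.2057 = CAD 1,735,481.46
CAD 1,735,481.46 × 12.392 = ZAR 21,506,086.25

ZAR 21,506,086.25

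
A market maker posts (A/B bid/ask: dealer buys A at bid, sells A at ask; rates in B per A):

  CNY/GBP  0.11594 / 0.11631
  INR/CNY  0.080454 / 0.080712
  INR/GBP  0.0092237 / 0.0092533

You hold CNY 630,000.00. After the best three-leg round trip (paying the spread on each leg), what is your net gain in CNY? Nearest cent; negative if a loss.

Best loop CNY → GBP → INR → CNY:
CNY 630,000.00 × 0.11594 (sell CNY at bid) = GBP 73,042.20
GBP 73,042.20 ÷ 0.0092533 (buy INR at ask) = INR 7,893,637.95
INR 7,893,637.95 × 0.080454 (sell INR at bid) = CNY 635,074.75

Net profit: CNY 5,074.75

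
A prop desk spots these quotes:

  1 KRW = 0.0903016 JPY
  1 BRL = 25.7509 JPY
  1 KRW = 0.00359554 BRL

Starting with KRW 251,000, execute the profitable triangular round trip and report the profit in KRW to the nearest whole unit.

Profitable loop is KRW → BRL → JPY → KRW:
KRW 251,000 × 0.00359554 = BRL 902.48
BRL 902.48 × 25.7509 = JPY 23,240
JPY 23,240 ÷ 0.0903016 = KRW 257,356
Profit = KRW 257,356 − KRW 251,000

Profit: KRW 6,356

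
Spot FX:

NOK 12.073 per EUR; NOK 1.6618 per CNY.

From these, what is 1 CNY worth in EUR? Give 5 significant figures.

CNY/EUR = 0.13765

1 CNY × 1.6618 = 1.6618 NOK
1.6618 NOK ÷ 12.073 = 0.137646 EUR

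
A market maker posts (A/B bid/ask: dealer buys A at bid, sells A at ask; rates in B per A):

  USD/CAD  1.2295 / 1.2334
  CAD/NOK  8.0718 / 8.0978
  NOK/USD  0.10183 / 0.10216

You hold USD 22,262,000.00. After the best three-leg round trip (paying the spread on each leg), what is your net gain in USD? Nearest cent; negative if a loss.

Net profit: USD 235,737.64

Best loop USD → CAD → NOK → USD:
USD 22,262,000.00 × 1.2295 (sell USD at bid) = CAD 27,371,129.00
CAD 27,371,129.00 × 8.0718 (sell CAD at bid) = NOK 220,934,279.06
NOK 220,934,279.06 × 0.10183 (sell NOK at bid) = USD 22,497,737.64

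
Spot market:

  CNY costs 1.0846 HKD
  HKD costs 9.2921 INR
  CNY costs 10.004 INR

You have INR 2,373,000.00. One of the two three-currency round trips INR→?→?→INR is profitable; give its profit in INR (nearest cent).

Profit: INR 17,603.39

Profitable loop is INR → CNY → HKD → INR:
INR 2,373,000.00 ÷ 10.004 = CNY 237,205.12
CNY 237,205.12 × 1.0846 = HKD 257,272.67
HKD 257,272.67 × 9.2921 = INR 2,390,603.39
Profit = INR 2,390,603.39 − INR 2,373,000.00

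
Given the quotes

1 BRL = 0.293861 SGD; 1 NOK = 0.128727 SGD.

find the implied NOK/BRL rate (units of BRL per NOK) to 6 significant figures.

NOK/BRL = 0.438054

1 NOK × 0.128727 = 0.128727 SGD
0.128727 SGD ÷ 0.293861 = 0.438054 BRL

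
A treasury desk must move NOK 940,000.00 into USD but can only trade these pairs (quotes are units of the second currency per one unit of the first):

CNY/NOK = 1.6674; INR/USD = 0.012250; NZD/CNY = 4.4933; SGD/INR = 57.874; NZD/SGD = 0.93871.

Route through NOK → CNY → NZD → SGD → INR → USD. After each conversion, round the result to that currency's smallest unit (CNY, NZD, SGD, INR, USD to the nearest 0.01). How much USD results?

NOK 940,000.00 ÷ 1.6674 = CNY 563,751.95
CNY 563,751.95 ÷ 4.4933 = NZD 125,465.01
NZD 125,465.01 × 0.93871 = SGD 117,775.26
SGD 117,775.26 × 57.874 = INR 6,816,125.40
INR 6,816,125.40 × 0.012250 = USD 83,497.54

USD 83,497.54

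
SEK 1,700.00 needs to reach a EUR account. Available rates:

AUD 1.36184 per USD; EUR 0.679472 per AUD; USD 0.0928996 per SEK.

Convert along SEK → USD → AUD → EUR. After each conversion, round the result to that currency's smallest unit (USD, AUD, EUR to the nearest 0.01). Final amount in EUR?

SEK 1,700.00 × 0.0928996 = USD 157.93
USD 157.93 × 1.36184 = AUD 215.08
AUD 215.08 × 0.679472 = EUR 146.14

EUR 146.14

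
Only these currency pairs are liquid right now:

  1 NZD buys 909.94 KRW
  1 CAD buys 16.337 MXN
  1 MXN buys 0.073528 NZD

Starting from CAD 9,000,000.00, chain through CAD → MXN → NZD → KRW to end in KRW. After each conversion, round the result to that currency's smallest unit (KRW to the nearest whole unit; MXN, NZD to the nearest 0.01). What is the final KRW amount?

CAD 9,000,000.00 × 16.337 = MXN 147,033,000.00
MXN 147,033,000.00 × 0.073528 = NZD 10,811,042.42
NZD 10,811,042.42 × 909.94 = KRW 9,837,399,940

KRW 9,837,399,940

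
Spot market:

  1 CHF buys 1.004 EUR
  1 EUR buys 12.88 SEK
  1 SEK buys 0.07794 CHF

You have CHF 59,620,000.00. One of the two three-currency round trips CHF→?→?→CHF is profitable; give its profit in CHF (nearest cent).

Profitable loop is CHF → EUR → SEK → CHF:
CHF 59,620,000.00 × 1.004 = EUR 59,858,480.00
EUR 59,858,480.00 × 12.88 = SEK 770,977,222.40
SEK 770,977,222.40 × 0.07794 = CHF 60,089,964.71
Profit = CHF 60,089,964.71 − CHF 59,620,000.00

Profit: CHF 469,964.71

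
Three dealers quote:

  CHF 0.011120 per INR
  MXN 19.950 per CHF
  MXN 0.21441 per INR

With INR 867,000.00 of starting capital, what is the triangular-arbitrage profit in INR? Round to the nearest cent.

Profitable loop is INR → CHF → MXN → INR:
INR 867,000.00 × 0.011120 = CHF 9,641.04
CHF 9,641.04 × 19.950 = MXN 192,338.75
MXN 192,338.75 ÷ 0.21441 = INR 897,060.53
Profit = INR 897,060.53 − INR 867,000.00

Profit: INR 30,060.53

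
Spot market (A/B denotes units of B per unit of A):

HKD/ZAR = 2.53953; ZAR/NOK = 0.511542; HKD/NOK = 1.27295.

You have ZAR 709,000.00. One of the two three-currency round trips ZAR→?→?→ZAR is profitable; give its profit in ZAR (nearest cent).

Profit: ZAR 14,551.64

Profitable loop is ZAR → NOK → HKD → ZAR:
ZAR 709,000.00 × 0.511542 = NOK 362,683.28
NOK 362,683.28 ÷ 1.27295 = HKD 284,915.57
HKD 284,915.57 × 2.53953 = ZAR 723,551.64
Profit = ZAR 723,551.64 − ZAR 709,000.00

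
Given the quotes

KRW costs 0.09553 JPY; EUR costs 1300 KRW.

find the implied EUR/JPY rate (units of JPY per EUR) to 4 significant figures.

1 EUR × 1300 = 1300 KRW
1300 KRW × 0.09553 = 124.189 JPY

EUR/JPY = 124.2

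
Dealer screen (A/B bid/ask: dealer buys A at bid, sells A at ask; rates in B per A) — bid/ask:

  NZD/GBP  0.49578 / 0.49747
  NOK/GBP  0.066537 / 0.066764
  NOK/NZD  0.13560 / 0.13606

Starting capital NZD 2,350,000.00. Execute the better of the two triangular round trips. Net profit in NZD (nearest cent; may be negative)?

Net profit: NZD 16,323.99

Best loop NZD → GBP → NOK → NZD:
NZD 2,350,000.00 × 0.49578 (sell NZD at bid) = GBP 1,165,083.00
GBP 1,165,083.00 ÷ 0.066764 (buy NOK at ask) = NOK 17,450,766.88
NOK 17,450,766.88 × 0.13560 (sell NOK at bid) = NZD 2,366,323.99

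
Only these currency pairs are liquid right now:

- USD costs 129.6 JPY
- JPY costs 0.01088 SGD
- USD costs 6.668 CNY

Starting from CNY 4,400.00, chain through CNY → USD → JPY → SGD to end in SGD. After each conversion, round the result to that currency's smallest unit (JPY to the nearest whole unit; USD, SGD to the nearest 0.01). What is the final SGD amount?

SGD 930.45

CNY 4,400.00 ÷ 6.668 = USD 659.87
USD 659.87 × 129.6 = JPY 85,519
JPY 85,519 × 0.01088 = SGD 930.45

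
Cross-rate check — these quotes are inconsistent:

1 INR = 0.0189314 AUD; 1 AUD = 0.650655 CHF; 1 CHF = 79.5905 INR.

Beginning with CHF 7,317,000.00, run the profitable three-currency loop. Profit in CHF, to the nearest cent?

Profitable loop is CHF → AUD → INR → CHF:
CHF 7,317,000.00 ÷ 0.650655 = AUD 11,245,590.98
AUD 11,245,590.98 ÷ 0.0189314 = INR 594,017,926.90
INR 594,017,926.90 ÷ 79.5905 = CHF 7,463,427.51
Profit = CHF 7,463,427.51 − CHF 7,317,000.00

Profit: CHF 146,427.51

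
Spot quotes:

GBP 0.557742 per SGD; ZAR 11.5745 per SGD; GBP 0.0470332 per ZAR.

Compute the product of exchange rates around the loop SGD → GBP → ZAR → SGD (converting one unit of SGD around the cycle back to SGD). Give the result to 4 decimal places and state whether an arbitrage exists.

Around SGD → GBP → ZAR → SGD: 1 × 0.557742 ÷ 0.0470332 ÷ 11.5745 = 1.024534
Product > 1; profitable direction is SGD → GBP → ZAR → SGD.

1.0245 (arbitrage exists)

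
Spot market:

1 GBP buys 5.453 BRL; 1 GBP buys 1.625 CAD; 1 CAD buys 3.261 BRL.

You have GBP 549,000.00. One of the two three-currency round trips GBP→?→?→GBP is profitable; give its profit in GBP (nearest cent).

Profitable loop is GBP → BRL → CAD → GBP:
GBP 549,000.00 × 5.453 = BRL 2,993,697.00
BRL 2,993,697.00 ÷ 3.261 = CAD 918,030.36
CAD 918,030.36 ÷ 1.625 = GBP 564,941.76
Profit = GBP 564,941.76 − GBP 549,000.00

Profit: GBP 15,941.76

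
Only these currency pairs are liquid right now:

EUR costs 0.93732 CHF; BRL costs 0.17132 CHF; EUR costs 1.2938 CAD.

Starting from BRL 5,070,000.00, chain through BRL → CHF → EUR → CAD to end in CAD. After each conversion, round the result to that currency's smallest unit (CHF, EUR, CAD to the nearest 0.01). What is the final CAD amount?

BRL 5,070,000.00 × 0.17132 = CHF 868,592.40
CHF 868,592.40 ÷ 0.93732 = EUR 926,676.48
EUR 926,676.48 × 1.2938 = CAD 1,198,934.03

CAD 1,198,934.03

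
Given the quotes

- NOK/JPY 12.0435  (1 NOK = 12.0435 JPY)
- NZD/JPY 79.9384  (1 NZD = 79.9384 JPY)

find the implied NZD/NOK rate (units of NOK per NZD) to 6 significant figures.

NZD/NOK = 6.63747

1 NZD × 79.9384 = 79.9384 JPY
79.9384 JPY ÷ 12.0435 = 6.63747 NOK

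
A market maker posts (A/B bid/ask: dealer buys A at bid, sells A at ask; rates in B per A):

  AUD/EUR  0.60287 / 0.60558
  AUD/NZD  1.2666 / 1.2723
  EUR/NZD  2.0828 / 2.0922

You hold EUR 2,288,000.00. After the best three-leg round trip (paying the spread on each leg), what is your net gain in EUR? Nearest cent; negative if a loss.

Best loop EUR → AUD → NZD → EUR:
EUR 2,288,000.00 ÷ 0.60558 (buy AUD at ask) = AUD 3,778,196.11
AUD 3,778,196.11 × 1.2666 (sell AUD at bid) = NZD 4,785,463.19
NZD 4,785,463.19 ÷ 2.0922 (buy EUR at ask) = EUR 2,287,287.64

Net result: EUR -712.36 (no profitable arbitrage after spreads)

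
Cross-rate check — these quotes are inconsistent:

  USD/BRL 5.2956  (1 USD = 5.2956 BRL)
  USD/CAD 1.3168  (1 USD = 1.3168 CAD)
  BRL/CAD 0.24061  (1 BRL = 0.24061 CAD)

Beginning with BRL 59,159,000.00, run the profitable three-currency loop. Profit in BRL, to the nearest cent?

Profit: BRL 1,979,079.95

Profitable loop is BRL → USD → CAD → BRL:
BRL 59,159,000.00 ÷ 5.2956 = USD 11,171,349.80
USD 11,171,349.80 × 1.3168 = CAD 14,710,433.42
CAD 14,710,433.42 ÷ 0.24061 = BRL 61,138,079.95
Profit = BRL 61,138,079.95 − BRL 59,159,000.00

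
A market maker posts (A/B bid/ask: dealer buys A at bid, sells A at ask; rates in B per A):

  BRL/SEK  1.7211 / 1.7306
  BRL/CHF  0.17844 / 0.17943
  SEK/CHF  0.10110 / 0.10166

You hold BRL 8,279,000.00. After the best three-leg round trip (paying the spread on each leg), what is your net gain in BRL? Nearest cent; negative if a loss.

Net profit: BRL 117,983.36

Best loop BRL → CHF → SEK → BRL:
BRL 8,279,000.00 × 0.17844 (sell BRL at bid) = CHF 1,477,304.76
CHF 1,477,304.76 ÷ 0.10166 (buy SEK at ask) = SEK 14,531,819.40
SEK 14,531,819.40 ÷ 1.7306 (buy BRL at ask) = BRL 8,396,983.36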